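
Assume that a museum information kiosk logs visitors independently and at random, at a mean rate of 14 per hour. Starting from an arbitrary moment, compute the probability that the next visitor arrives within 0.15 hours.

Inter-arrival times are exponential with rate λ = 14 per hour.
P(T ≤ 0.15) = 1 − e^(−λt) = 1 − e^(−14 × 0.15) = 1 − e^(−2.1) ≈ 0.8775.

0.8775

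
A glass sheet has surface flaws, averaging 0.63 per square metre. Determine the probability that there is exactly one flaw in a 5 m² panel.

Over the interval, μ = 0.63 × 5 = 3.15 (a 5 m² panel = 5 square metres).
P(N = 1) = e^(−μ) μ^1/1! = e^(−3.15) · 3.15^1/1 ≈ 0.1350.

0.1350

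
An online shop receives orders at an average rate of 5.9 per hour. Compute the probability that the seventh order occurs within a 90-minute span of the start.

Over the interval, μ = 5.9 × 1.5 = 8.85 (a 90-minute span = 1.5 hours).
The seventh arrival falls in the interval iff at least 7 events occur there: P(S_7 ≤ t) = P(N ≥ 7) = 1 − P(N ≤ 6) ≈ 0.7792.

0.7792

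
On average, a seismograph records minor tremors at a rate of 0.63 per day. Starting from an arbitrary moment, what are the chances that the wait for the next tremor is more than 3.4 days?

0.1174

The wait for the next event is exponential with rate λ = 0.63 per day.
P(T > 3.4) = e^(−λt) = e^(−0.63 × 3.4) = e^(−2.142) ≈ 0.1174.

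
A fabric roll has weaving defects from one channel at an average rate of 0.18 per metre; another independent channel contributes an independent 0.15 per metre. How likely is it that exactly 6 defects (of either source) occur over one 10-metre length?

0.0662

Independent Poisson processes superpose: combined rate λ = 0.18 + 0.15 = 0.33 per metre.
Over the interval, μ = 0.33 × 10 = 3.3 (a 10-metre length = 10 metres).
P(N = 6) = e^(−3.3) · 3.3^6/6! ≈ 0.0662.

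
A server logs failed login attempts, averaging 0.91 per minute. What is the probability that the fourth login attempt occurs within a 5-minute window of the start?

0.6661

Over the interval, μ = 0.91 × 5 = 4.55 (a 5-minute window = 5 minutes).
The fourth arrival falls in the interval iff at least 4 events occur there: P(S_4 ≤ t) = P(N ≥ 4) = 1 − P(N ≤ 3) ≈ 0.6661.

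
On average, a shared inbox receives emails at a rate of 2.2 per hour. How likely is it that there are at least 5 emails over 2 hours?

0.4488

Over the interval, μ = 2.2 × 2 = 4.4 (2 hours).
P(N ≥ 5) = 1 − P(N ≤ 4) = 1 − Σ_{j=0}^{4} e^(−μ) μ^j/j! ≈ 0.4488.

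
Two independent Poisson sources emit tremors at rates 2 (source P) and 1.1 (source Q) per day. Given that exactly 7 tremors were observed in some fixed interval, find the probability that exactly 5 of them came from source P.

0.2955

Given the total, each event is independently from source P with probability p = λ_P/(λ_P+λ_Q) = 2/3.1 ≈ 0.6452.
So K ~ Binomial(7, 2/3.1): P(K = 5) = C(7,5) · (2/3.1)^5 · (1.1/3.1)^2 ≈ 0.2955.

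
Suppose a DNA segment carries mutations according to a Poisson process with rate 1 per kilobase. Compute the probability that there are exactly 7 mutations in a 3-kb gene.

0.0216

Over the interval, μ = 1 × 3 = 3 (a 3-kb gene = 3 kilobases).
P(N = 7) = e^(−μ) μ^7/7! = e^(−3) · 3^7/5040 ≈ 0.0216.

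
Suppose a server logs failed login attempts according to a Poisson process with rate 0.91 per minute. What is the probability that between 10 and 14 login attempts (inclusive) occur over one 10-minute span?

Over the interval, μ = 0.91 × 10 = 9.1 (a 10-minute span = 10 minutes).
P(10 ≤ N ≤ 14) = Σ_{j=10}^{14} e^(−9.1) · 9.1^j/j! ≈ 0.3810.

0.3810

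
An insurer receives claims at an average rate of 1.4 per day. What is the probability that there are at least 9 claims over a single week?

Over the interval, μ = 1.4 × 7 = 9.8 (a week = 7 days).
P(N ≥ 9) = 1 − P(N ≤ 8) = 1 − Σ_{j=0}^{8} e^(−μ) μ^j/j! ≈ 0.6442.

0.6442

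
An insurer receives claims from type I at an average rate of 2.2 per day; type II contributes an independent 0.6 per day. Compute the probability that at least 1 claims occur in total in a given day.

Independent Poisson processes superpose: combined rate λ = 2.2 + 0.6 = 2.8 per day.
So μ = 2.8.
P(N ≥ 1) = 1 − P(N ≤ 0) ≈ 0.9392.

0.9392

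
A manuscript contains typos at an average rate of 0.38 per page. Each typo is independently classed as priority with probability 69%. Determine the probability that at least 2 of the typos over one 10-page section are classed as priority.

Thinning: the typos that are classed as priority themselves form a Poisson process with rate 0.69 × 0.38 = 0.2622 per page.
Over the interval, μ = 0.2622 × 10 = 2.622 (a 10-page section = 10 pages).
P(N ≥ 2) = 1 − P(N ≤ 1) ≈ 0.7368.

0.7368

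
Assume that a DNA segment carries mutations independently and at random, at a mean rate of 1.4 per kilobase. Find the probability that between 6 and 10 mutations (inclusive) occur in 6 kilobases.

Over the interval, μ = 1.4 × 6 = 8.4 (6 kilobases).
P(6 ≤ N ≤ 10) = Σ_{j=6}^{10} e^(−8.4) · 8.4^j/j! ≈ 0.6170.

0.6170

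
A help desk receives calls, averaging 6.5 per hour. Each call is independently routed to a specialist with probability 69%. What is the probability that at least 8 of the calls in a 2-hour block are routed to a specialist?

Thinning: the calls that are routed to a specialist themselves form a Poisson process with rate 0.69 × 6.5 = 4.485 per hour.
Over the interval, μ = 4.485 × 2 = 8.97 (a 2-hour block = 2 hours).
P(N ≥ 8) = 1 − P(N ≤ 7) ≈ 0.6726.

0.6726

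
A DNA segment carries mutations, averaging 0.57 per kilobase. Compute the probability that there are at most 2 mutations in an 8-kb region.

Over the interval, μ = 0.57 × 8 = 4.56 (an 8-kb region = 8 kilobases).
P(N ≤ 2) = Σ_{j=0}^{2} e^(−μ) μ^j/j! ≈ 0.1669.

0.1669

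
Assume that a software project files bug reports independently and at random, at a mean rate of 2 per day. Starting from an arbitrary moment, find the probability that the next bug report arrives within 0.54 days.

Inter-arrival times are exponential with rate λ = 2 per day.
P(T ≤ 0.54) = 1 − e^(−λt) = 1 − e^(−2 × 0.54) = 1 − e^(−1.08) ≈ 0.6604.

0.6604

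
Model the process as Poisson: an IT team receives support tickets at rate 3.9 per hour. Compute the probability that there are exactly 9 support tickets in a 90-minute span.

Over the interval, μ = 3.9 × 1.5 = 5.85 (a 90-minute span = 1.5 hours).
P(N = 9) = e^(−μ) μ^9/9! = e^(−5.85) · 5.85^9/362880 ≈ 0.0637.

0.0637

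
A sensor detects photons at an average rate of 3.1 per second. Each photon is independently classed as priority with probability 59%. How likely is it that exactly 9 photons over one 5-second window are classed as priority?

Thinning: the photons that are classed as priority themselves form a Poisson process with rate 0.59 × 3.1 = 1.829 per second.
Over the interval, μ = 1.829 × 5 = 9.145 (a 5-second window = 5 seconds).
P(N = 9) = e^(−9.145) · 9.145^9/9! ≈ 0.1316.

0.1316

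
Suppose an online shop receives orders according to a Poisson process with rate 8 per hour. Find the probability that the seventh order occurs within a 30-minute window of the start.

Over the interval, μ = 8 × 0.5 = 4 (a 30-minute window = 0.5 hours).
The seventh arrival falls in the interval iff at least 7 events occur there: P(S_7 ≤ t) = P(N ≥ 7) = 1 − P(N ≤ 6) ≈ 0.1107.

0.1107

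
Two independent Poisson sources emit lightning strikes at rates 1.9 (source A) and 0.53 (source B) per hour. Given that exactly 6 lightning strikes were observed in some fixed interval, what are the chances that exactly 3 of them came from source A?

Given the total, each event is independently from source A with probability p = λ_A/(λ_A+λ_B) = 1.9/2.43 ≈ 0.7819.
So K ~ Binomial(6, 1.9/2.43): P(K = 3) = C(6,3) · (1.9/2.43)^3 · (0.53/2.43)^3 ≈ 0.0992.

0.0992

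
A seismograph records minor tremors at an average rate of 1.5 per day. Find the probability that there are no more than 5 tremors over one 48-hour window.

0.9161

Over the interval, μ = 1.5 × 2 = 3 (a 48-hour window = 2 days).
P(N ≤ 5) = Σ_{j=0}^{5} e^(−μ) μ^j/j! ≈ 0.9161.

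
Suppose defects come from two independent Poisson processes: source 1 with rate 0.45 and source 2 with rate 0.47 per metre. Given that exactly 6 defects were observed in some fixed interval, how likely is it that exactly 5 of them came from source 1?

Given the total, each event is independently from source 1 with probability p = λ_1/(λ_1+λ_2) = 0.45/0.92 ≈ 0.4891.
So K ~ Binomial(6, 0.45/0.92): P(K = 5) = C(6,5) · (0.45/0.92)^5 · (0.47/0.92)^1 ≈ 0.0858.

0.0858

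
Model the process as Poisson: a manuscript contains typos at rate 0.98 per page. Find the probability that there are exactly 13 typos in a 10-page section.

0.0685

Over the interval, μ = 0.98 × 10 = 9.8 (a 10-page section = 10 pages).
P(N = 13) = e^(−μ) μ^13/13! = e^(−9.8) · 9.8^13/6227020800 ≈ 0.0685.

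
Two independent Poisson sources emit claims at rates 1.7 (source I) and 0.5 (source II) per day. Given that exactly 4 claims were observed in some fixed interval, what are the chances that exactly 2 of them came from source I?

0.1851

Given the total, each event is independently from source I with probability p = λ_I/(λ_I+λ_II) = 1.7/2.2 ≈ 0.7727.
So K ~ Binomial(4, 1.7/2.2): P(K = 2) = C(4,2) · (1.7/2.2)^2 · (0.5/2.2)^2 ≈ 0.1851.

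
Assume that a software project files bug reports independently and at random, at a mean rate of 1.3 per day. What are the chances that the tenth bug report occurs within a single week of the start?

Over the interval, μ = 1.3 × 7 = 9.1 (a week = 7 days).
The tenth arrival falls in the interval iff at least 10 events occur there: P(S_10 ≤ t) = P(N ≥ 10) = 1 − P(N ≤ 9) ≈ 0.4258.

0.4258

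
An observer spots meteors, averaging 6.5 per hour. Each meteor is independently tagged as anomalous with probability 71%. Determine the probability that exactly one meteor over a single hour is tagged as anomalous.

0.0457

Thinning: the meteors that are tagged as anomalous themselves form a Poisson process with rate 0.71 × 6.5 = 4.615 per hour.
So μ = 4.615.
P(N = 1) = e^(−4.615) · 4.615^1/1! ≈ 0.0457.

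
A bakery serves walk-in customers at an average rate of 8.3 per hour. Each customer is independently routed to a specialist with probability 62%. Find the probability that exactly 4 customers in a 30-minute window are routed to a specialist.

0.1394

Thinning: the customers that are routed to a specialist themselves form a Poisson process with rate 0.62 × 8.3 = 5.146 per hour.
Over the interval, μ = 5.146 × 0.5 = 2.573 (a 30-minute window = 0.5 hours).
P(N = 4) = e^(−2.573) · 2.573^4/4! ≈ 0.1394.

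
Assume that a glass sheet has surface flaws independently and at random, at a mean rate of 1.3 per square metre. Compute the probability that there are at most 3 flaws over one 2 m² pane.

Over the interval, μ = 1.3 × 2 = 2.6 (a 2 m² pane = 2 square metres).
P(N ≤ 3) = Σ_{j=0}^{3} e^(−μ) μ^j/j! ≈ 0.7360.

0.7360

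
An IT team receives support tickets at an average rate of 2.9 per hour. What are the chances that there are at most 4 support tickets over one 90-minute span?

0.5608

Over the interval, μ = 2.9 × 1.5 = 4.35 (a 90-minute span = 1.5 hours).
P(N ≤ 4) = Σ_{j=0}^{4} e^(−μ) μ^j/j! ≈ 0.5608.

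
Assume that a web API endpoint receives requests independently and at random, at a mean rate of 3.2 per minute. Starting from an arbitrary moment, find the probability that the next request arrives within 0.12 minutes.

0.3189

Inter-arrival times are exponential with rate λ = 3.2 per minute.
P(T ≤ 0.12) = 1 − e^(−λt) = 1 − e^(−3.2 × 0.12) = 1 − e^(−0.384) ≈ 0.3189.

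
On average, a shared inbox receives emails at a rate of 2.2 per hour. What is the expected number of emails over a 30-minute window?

1.1

E[N] = λt = 2.2 × 0.5 = 1.1 (a 30-minute window = 0.5 hours).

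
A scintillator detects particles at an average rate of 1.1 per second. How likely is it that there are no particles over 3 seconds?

Over the interval, μ = 1.1 × 3 = 3.3 (3 seconds).
P(N = 0) = e^(−μ) μ^0/0! = e^(−3.3) · 3.3^0/1 ≈ 0.0369.

0.0369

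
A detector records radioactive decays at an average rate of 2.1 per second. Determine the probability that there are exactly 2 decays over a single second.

0.2700

With mean μ = 2.1 per second,
P(N = 2) = e^(−μ) μ^2/2! = e^(−2.1) · 2.1^2/2 ≈ 0.2700.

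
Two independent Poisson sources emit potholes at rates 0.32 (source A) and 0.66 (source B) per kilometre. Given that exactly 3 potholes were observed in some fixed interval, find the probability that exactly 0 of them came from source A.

0.3055

Given the total, each event is independently from source A with probability p = λ_A/(λ_A+λ_B) = 0.32/0.98 ≈ 0.3265.
So K ~ Binomial(3, 0.32/0.98): P(K = 0) = C(3,0) · (0.32/0.98)^0 · (0.66/0.98)^3 ≈ 0.3055.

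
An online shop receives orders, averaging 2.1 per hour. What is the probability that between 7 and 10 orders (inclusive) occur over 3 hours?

0.3855

Over the interval, μ = 2.1 × 3 = 6.3 (3 hours).
P(7 ≤ N ≤ 10) = Σ_{j=7}^{10} e^(−6.3) · 6.3^j/j! ≈ 0.3855.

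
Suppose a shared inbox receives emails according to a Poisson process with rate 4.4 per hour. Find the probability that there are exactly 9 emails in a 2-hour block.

Over the interval, μ = 4.4 × 2 = 8.8 (a 2-hour block = 2 hours).
P(N = 9) = e^(−μ) μ^9/9! = e^(−8.8) · 8.8^9/362880 ≈ 0.1315.

0.1315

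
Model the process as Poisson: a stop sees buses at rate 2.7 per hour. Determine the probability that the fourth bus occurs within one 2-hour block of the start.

0.7867

Over the interval, μ = 2.7 × 2 = 5.4 (a 2-hour block = 2 hours).
The fourth arrival falls in the interval iff at least 4 events occur there: P(S_4 ≤ t) = P(N ≥ 4) = 1 − P(N ≤ 3) ≈ 0.7867.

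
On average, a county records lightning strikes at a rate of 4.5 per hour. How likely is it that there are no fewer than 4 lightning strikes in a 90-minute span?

0.9042

Over the interval, μ = 4.5 × 1.5 = 6.75 (a 90-minute span = 1.5 hours).
P(N ≥ 4) = 1 − P(N ≤ 3) = 1 − Σ_{j=0}^{3} e^(−μ) μ^j/j! ≈ 0.9042.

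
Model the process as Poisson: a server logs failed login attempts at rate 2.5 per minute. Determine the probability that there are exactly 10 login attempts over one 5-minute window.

0.0956

Over the interval, μ = 2.5 × 5 = 12.5 (a 5-minute window = 5 minutes).
P(N = 10) = e^(−μ) μ^10/10! = e^(−12.5) · 12.5^10/3628800 ≈ 0.0956.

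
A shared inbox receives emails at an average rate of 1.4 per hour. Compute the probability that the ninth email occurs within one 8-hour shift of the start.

Over the interval, μ = 1.4 × 8 = 11.2 (an 8-hour shift = 8 hours).
The ninth arrival falls in the interval iff at least 9 events occur there: P(S_9 ≤ t) = P(N ≥ 9) = 1 − P(N ≤ 8) ≈ 0.7853.

0.7853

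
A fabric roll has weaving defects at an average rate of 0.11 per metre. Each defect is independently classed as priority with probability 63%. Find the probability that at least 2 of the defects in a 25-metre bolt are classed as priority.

0.5168

Thinning: the defects that are classed as priority themselves form a Poisson process with rate 0.63 × 0.11 = 0.0693 per metre.
Over the interval, μ = 0.0693 × 25 = 1.7325 (a 25-metre bolt = 25 metres).
P(N ≥ 2) = 1 − P(N ≤ 1) ≈ 0.5168.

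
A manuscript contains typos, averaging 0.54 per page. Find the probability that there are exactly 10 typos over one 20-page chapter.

0.1214

Over the interval, μ = 0.54 × 20 = 10.8 (a 20-page chapter = 20 pages).
P(N = 10) = e^(−μ) μ^10/10! = e^(−10.8) · 10.8^10/3628800 ≈ 0.1214.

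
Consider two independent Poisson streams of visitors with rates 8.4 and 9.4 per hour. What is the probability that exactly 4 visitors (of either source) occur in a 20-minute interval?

Independent Poisson processes superpose: combined rate λ = 8.4 + 9.4 = 17.8 per hour.
Over the interval, μ = 17.8 × 1/3 ≈ 5.93333 (a 20-minute interval = 1/3 hours).
P(N = 4) = e^(−5.93333) · 5.93333^4/4! ≈ 0.1368.

0.1368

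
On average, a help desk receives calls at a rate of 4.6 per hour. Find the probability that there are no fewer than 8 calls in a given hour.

With mean μ = 4.6 per hour,
P(N ≥ 8) = 1 − P(N ≤ 7) = 1 − Σ_{j=0}^{7} e^(−μ) μ^j/j! ≈ 0.0951.

0.0951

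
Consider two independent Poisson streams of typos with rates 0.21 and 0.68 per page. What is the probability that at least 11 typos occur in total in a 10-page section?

0.2822

Independent Poisson processes superpose: combined rate λ = 0.21 + 0.68 = 0.89 per page.
Over the interval, μ = 0.89 × 10 = 8.9 (a 10-page section = 10 pages).
P(N ≥ 11) = 1 − P(N ≤ 10) ≈ 0.2822.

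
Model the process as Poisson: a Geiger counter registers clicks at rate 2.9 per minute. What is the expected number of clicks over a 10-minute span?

29

E[N] = λt = 2.9 × 10 = 29 (a 10-minute span = 10 minutes).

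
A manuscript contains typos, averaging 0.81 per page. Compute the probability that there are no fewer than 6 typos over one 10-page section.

Over the interval, μ = 0.81 × 10 = 8.1 (a 10-page section = 10 pages).
P(N ≥ 6) = 1 − P(N ≤ 5) = 1 − Σ_{j=0}^{5} e^(−μ) μ^j/j! ≈ 0.8178.

0.8178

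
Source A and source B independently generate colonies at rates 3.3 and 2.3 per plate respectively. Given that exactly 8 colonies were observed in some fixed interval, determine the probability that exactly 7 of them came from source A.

0.0811

Given the total, each event is independently from source A with probability p = λ_A/(λ_A+λ_B) = 3.3/5.6 ≈ 0.5893.
So K ~ Binomial(8, 3.3/5.6): P(K = 7) = C(8,7) · (3.3/5.6)^7 · (2.3/5.6)^1 ≈ 0.0811.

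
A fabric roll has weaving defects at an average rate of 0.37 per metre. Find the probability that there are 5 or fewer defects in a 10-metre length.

0.8301

Over the interval, μ = 0.37 × 10 = 3.7 (a 10-metre length = 10 metres).
P(N ≤ 5) = Σ_{j=0}^{5} e^(−μ) μ^j/j! ≈ 0.8301.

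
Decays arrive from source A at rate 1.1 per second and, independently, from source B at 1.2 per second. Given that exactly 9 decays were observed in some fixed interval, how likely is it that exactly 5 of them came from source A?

Given the total, each event is independently from source A with probability p = λ_A/(λ_A+λ_B) = 1.1/2.3 ≈ 0.4783.
So K ~ Binomial(9, 1.1/2.3): P(K = 5) = C(9,5) · (1.1/2.3)^5 · (1.2/2.3)^4 ≈ 0.2336.

0.2336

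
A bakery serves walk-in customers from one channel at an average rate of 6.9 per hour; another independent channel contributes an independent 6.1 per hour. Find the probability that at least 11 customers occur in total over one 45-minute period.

0.3857

Independent Poisson processes superpose: combined rate λ = 6.9 + 6.1 = 13 per hour.
Over the interval, μ = 13 × 0.75 = 9.75 (a 45-minute period = 0.75 hours).
P(N ≥ 11) = 1 − P(N ≤ 10) ≈ 0.3857.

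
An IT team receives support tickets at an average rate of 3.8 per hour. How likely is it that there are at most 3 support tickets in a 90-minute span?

0.1800

Over the interval, μ = 3.8 × 1.5 = 5.7 (a 90-minute span = 1.5 hours).
P(N ≤ 3) = Σ_{j=0}^{3} e^(−μ) μ^j/j! ≈ 0.1800.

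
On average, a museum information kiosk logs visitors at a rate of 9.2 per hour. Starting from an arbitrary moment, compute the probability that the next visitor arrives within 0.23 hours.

0.8795

Inter-arrival times are exponential with rate λ = 9.2 per hour.
P(T ≤ 0.23) = 1 − e^(−λt) = 1 − e^(−9.2 × 0.23) = 1 − e^(−2.116) ≈ 0.8795.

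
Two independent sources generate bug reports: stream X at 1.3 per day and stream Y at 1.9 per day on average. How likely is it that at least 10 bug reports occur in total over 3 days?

Independent Poisson processes superpose: combined rate λ = 1.3 + 1.9 = 3.2 per day.
Over the interval, μ = 3.2 × 3 = 9.6 (3 days).
P(N ≥ 10) = 1 − P(N ≤ 9) ≈ 0.4911.

0.4911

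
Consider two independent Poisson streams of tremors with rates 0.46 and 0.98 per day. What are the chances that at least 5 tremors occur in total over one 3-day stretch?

0.4334

Independent Poisson processes superpose: combined rate λ = 0.46 + 0.98 = 1.44 per day.
Over the interval, μ = 1.44 × 3 = 4.32 (a 3-day stretch = 3 days).
P(N ≥ 5) = 1 − P(N ≤ 4) ≈ 0.4334.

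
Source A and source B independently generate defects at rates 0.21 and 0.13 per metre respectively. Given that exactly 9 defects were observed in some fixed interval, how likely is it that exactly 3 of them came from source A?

Given the total, each event is independently from source A with probability p = λ_A/(λ_A+λ_B) = 0.21/0.34 ≈ 0.6176.
So K ~ Binomial(9, 0.21/0.34): P(K = 3) = C(9,3) · (0.21/0.34)^3 · (0.13/0.34)^6 ≈ 0.0618.

0.0618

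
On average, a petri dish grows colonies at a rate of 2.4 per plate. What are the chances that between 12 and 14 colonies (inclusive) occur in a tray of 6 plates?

0.3004

Over the interval, μ = 2.4 × 6 = 14.4 (a tray of 6 plates = 6 plates).
P(12 ≤ N ≤ 14) = Σ_{j=12}^{14} e^(−14.4) · 14.4^j/j! ≈ 0.3004.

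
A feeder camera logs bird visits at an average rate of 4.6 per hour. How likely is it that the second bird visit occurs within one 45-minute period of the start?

Over the interval, μ = 4.6 × 0.75 = 3.45 (a 45-minute period = 0.75 hours).
The second arrival falls in the interval iff at least 2 events occur there: P(S_2 ≤ t) = P(N ≥ 2) = 1 − P(N ≤ 1) ≈ 0.8587.

0.8587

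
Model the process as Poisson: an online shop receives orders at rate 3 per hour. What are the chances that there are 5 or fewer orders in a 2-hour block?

0.4457

Over the interval, μ = 3 × 2 = 6 (a 2-hour block = 2 hours).
P(N ≤ 5) = Σ_{j=0}^{5} e^(−μ) μ^j/j! ≈ 0.4457.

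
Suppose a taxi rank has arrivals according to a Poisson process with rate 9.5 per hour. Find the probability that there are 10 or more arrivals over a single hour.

0.4782

With mean μ = 9.5 per hour,
P(N ≥ 10) = 1 − P(N ≤ 9) = 1 − Σ_{j=0}^{9} e^(−μ) μ^j/j! ≈ 0.4782.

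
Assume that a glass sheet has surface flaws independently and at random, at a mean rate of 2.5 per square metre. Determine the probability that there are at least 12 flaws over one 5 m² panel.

0.5942

Over the interval, μ = 2.5 × 5 = 12.5 (a 5 m² panel = 5 square metres).
P(N ≥ 12) = 1 − P(N ≤ 11) = 1 − Σ_{j=0}^{11} e^(−μ) μ^j/j! ≈ 0.5942.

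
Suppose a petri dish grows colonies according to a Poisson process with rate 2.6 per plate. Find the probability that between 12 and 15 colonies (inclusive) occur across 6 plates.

0.3588

Over the interval, μ = 2.6 × 6 = 15.6 (6 plates).
P(12 ≤ N ≤ 15) = Σ_{j=12}^{15} e^(−15.6) · 15.6^j/j! ≈ 0.3588.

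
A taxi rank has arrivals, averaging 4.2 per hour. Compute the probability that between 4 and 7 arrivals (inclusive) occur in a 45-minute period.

Over the interval, μ = 4.2 × 0.75 = 3.15 (a 45-minute period = 0.75 hours).
P(4 ≤ N ≤ 7) = Σ_{j=4}^{7} e^(−3.15) · 3.15^j/j! ≈ 0.3709.

0.3709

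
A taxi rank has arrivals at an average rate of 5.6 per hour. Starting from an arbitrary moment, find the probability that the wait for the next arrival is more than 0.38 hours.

The wait for the next event is exponential with rate λ = 5.6 per hour.
P(T > 0.38) = e^(−λt) = e^(−5.6 × 0.38) = e^(−2.128) ≈ 0.1191.

0.1191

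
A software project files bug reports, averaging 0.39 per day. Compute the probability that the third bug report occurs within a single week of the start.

Over the interval, μ = 0.39 × 7 = 2.73 (a week = 7 days).
The third arrival falls in the interval iff at least 3 events occur there: P(S_3 ≤ t) = P(N ≥ 3) = 1 − P(N ≤ 2) ≈ 0.5137.

0.5137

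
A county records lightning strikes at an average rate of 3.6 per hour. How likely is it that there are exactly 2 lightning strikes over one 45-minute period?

0.2450

Over the interval, μ = 3.6 × 0.75 = 2.7 (a 45-minute period = 0.75 hours).
P(N = 2) = e^(−μ) μ^2/2! = e^(−2.7) · 2.7^2/2 ≈ 0.2450.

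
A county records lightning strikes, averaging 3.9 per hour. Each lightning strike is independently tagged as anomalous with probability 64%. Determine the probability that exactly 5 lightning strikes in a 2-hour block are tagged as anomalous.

Thinning: the lightning strikes that are tagged as anomalous themselves form a Poisson process with rate 0.64 × 3.9 = 2.496 per hour.
Over the interval, μ = 2.496 × 2 = 4.992 (a 2-hour block = 2 hours).
P(N = 5) = e^(−4.992) · 4.992^5/5! ≈ 0.1755.

0.1755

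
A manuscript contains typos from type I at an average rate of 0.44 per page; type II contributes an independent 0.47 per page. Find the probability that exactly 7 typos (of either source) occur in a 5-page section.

Independent Poisson processes superpose: combined rate λ = 0.44 + 0.47 = 0.91 per page.
Over the interval, μ = 0.91 × 5 = 4.55 (a 5-page section = 5 pages).
P(N = 7) = e^(−4.55) · 4.55^7/7! ≈ 0.0846.

0.0846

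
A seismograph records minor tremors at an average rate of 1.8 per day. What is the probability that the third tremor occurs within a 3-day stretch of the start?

0.9052

Over the interval, μ = 1.8 × 3 = 5.4 (a 3-day stretch = 3 days).
The third arrival falls in the interval iff at least 3 events occur there: P(S_3 ≤ t) = P(N ≥ 3) = 1 − P(N ≤ 2) ≈ 0.9052.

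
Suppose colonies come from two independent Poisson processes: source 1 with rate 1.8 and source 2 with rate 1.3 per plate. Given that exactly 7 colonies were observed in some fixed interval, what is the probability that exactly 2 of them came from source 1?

0.0918

Given the total, each event is independently from source 1 with probability p = λ_1/(λ_1+λ_2) = 1.8/3.1 ≈ 0.5806.
So K ~ Binomial(7, 1.8/3.1): P(K = 2) = C(7,2) · (1.8/3.1)^2 · (1.3/3.1)^5 ≈ 0.0918.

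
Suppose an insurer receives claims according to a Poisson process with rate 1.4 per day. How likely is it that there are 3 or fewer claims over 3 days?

0.3954

Over the interval, μ = 1.4 × 3 = 4.2 (3 days).
P(N ≤ 3) = Σ_{j=0}^{3} e^(−μ) μ^j/j! ≈ 0.3954.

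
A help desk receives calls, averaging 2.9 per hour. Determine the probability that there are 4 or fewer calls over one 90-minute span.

0.5608

Over the interval, μ = 2.9 × 1.5 = 4.35 (a 90-minute span = 1.5 hours).
P(N ≤ 4) = Σ_{j=0}^{4} e^(−μ) μ^j/j! ≈ 0.5608.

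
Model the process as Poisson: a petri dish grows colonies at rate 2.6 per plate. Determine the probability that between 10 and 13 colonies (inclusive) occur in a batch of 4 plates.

0.4246

Over the interval, μ = 2.6 × 4 = 10.4 (a batch of 4 plates = 4 plates).
P(10 ≤ N ≤ 13) = Σ_{j=10}^{13} e^(−10.4) · 10.4^j/j! ≈ 0.4246.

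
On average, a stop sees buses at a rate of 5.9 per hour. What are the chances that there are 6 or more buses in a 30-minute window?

0.0790

Over the interval, μ = 5.9 × 0.5 = 2.95 (a 30-minute window = 0.5 hours).
P(N ≥ 6) = 1 − P(N ≤ 5) = 1 − Σ_{j=0}^{5} e^(−μ) μ^j/j! ≈ 0.0790.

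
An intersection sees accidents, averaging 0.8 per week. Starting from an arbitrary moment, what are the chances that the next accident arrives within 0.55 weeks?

0.3560

Inter-arrival times are exponential with rate λ = 0.8 per week.
P(T ≤ 0.55) = 1 − e^(−λt) = 1 − e^(−0.8 × 0.55) = 1 − e^(−0.44) ≈ 0.3560.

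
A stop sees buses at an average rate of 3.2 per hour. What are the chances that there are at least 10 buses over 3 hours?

Over the interval, μ = 3.2 × 3 = 9.6 (3 hours).
P(N ≥ 10) = 1 − P(N ≤ 9) = 1 − Σ_{j=0}^{9} e^(−μ) μ^j/j! ≈ 0.4911.

0.4911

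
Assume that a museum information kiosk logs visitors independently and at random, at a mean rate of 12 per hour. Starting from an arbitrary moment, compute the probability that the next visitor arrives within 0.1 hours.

0.6988

Inter-arrival times are exponential with rate λ = 12 per hour.
P(T ≤ 0.1) = 1 − e^(−λt) = 1 − e^(−12 × 0.1) = 1 − e^(−1.2) ≈ 0.6988.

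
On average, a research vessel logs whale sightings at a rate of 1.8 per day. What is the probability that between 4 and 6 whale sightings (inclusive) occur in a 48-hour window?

Over the interval, μ = 1.8 × 2 = 3.6 (a 48-hour window = 2 days).
P(4 ≤ N ≤ 6) = Σ_{j=4}^{6} e^(−3.6) · 3.6^j/j! ≈ 0.4115.

0.4115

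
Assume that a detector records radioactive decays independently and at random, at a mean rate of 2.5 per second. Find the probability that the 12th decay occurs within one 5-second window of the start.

0.5942

Over the interval, μ = 2.5 × 5 = 12.5 (a 5-second window = 5 seconds).
The 12th arrival falls in the interval iff at least 12 events occur there: P(S_12 ≤ t) = P(N ≥ 12) = 1 − P(N ≤ 11) ≈ 0.5942.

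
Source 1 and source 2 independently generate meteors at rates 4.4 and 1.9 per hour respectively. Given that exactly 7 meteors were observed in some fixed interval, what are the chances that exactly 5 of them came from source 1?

Given the total, each event is independently from source 1 with probability p = λ_1/(λ_1+λ_2) = 4.4/6.3 ≈ 0.6984.
So K ~ Binomial(7, 4.4/6.3): P(K = 5) = C(7,5) · (4.4/6.3)^5 · (1.9/6.3)^2 ≈ 0.3174.

0.3174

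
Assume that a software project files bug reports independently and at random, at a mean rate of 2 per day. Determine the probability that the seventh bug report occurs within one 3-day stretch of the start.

Over the interval, μ = 2 × 3 = 6 (a 3-day stretch = 3 days).
The seventh arrival falls in the interval iff at least 7 events occur there: P(S_7 ≤ t) = P(N ≥ 7) = 1 − P(N ≤ 6) ≈ 0.3937.

0.3937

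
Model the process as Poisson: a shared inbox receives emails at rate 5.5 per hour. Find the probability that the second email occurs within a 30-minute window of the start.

0.7603

Over the interval, μ = 5.5 × 0.5 = 2.75 (a 30-minute window = 0.5 hours).
The second arrival falls in the interval iff at least 2 events occur there: P(S_2 ≤ t) = P(N ≥ 2) = 1 − P(N ≤ 1) ≈ 0.7603.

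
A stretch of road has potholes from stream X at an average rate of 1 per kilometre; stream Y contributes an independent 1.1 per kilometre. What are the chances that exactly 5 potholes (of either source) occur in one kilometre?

0.0417

Independent Poisson processes superpose: combined rate λ = 1 + 1.1 = 2.1 per kilometre.
So μ = 2.1.
P(N = 5) = e^(−2.1) · 2.1^5/5! ≈ 0.0417.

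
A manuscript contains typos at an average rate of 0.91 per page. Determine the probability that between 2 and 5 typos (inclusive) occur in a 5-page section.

0.6357

Over the interval, μ = 0.91 × 5 = 4.55 (a 5-page section = 5 pages).
P(2 ≤ N ≤ 5) = Σ_{j=2}^{5} e^(−4.55) · 4.55^j/j! ≈ 0.6357.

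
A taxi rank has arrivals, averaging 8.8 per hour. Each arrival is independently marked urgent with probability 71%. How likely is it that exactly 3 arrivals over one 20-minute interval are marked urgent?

Thinning: the arrivals that are marked urgent themselves form a Poisson process with rate 0.71 × 8.8 = 6.248 per hour.
Over the interval, μ = 6.248 × 1/3 ≈ 2.08267 (a 20-minute interval = 1/3 hours).
P(N = 3) = e^(−2.08267) · 2.08267^3/3! ≈ 0.1876.

0.1876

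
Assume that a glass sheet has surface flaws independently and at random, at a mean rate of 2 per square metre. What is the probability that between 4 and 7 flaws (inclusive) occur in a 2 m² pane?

0.5154

Over the interval, μ = 2 × 2 = 4 (a 2 m² pane = 2 square metres).
P(4 ≤ N ≤ 7) = Σ_{j=4}^{7} e^(−4) · 4^j/j! ≈ 0.5154.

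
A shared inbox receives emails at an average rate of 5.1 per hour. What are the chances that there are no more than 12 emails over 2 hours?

Over the interval, μ = 5.1 × 2 = 10.2 (2 hours).
P(N ≤ 12) = Σ_{j=0}^{12} e^(−μ) μ^j/j! ≈ 0.7722.

0.7722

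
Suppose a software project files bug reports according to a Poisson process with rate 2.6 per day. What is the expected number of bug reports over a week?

18.2

E[N] = λt = 2.6 × 7 = 18.2 (a week = 7 days).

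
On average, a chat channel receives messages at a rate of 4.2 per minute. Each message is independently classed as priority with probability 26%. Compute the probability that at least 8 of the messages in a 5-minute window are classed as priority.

0.1856

Thinning: the messages that are classed as priority themselves form a Poisson process with rate 0.26 × 4.2 = 1.092 per minute.
Over the interval, μ = 1.092 × 5 = 5.46 (a 5-minute window = 5 minutes).
P(N ≥ 8) = 1 − P(N ≤ 7) ≈ 0.1856.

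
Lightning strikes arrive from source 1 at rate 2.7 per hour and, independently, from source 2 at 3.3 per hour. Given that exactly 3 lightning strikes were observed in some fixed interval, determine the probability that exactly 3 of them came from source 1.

Given the total, each event is independently from source 1 with probability p = λ_1/(λ_1+λ_2) = 2.7/6 = 0.4500.
So K ~ Binomial(3, 2.7/6): P(K = 3) = C(3,3) · (2.7/6)^3 · (3.3/6)^0 ≈ 0.0911.

0.0911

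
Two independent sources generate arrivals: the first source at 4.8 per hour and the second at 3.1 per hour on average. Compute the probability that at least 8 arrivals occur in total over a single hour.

Independent Poisson processes superpose: combined rate λ = 4.8 + 3.1 = 7.9 per hour.
So μ = 7.9.
P(N ≥ 8) = 1 − P(N ≤ 7) ≈ 0.5330.

0.5330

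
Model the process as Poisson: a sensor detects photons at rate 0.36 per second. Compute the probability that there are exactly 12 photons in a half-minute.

Over the interval, μ = 0.36 × 30 = 10.8 (a half-minute = 30 seconds).
P(N = 12) = e^(−μ) μ^12/12! = e^(−10.8) · 10.8^12/479001600 ≈ 0.1072.

0.1072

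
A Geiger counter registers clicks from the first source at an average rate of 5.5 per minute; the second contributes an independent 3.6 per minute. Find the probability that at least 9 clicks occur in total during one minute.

0.5574

Independent Poisson processes superpose: combined rate λ = 5.5 + 3.6 = 9.1 per minute.
So μ = 9.1.
P(N ≥ 9) = 1 − P(N ≤ 8) ≈ 0.5574.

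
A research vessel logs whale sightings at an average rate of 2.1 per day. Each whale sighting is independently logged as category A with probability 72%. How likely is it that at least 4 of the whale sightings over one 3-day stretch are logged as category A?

Thinning: the whale sightings that are logged as category A themselves form a Poisson process with rate 0.72 × 2.1 = 1.512 per day.
Over the interval, μ = 1.512 × 3 = 4.536 (a 3-day stretch = 3 days).
P(N ≥ 4) = 1 − P(N ≤ 3) ≈ 0.6637.

0.6637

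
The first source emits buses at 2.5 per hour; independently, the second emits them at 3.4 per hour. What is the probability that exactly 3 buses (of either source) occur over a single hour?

Independent Poisson processes superpose: combined rate λ = 2.5 + 3.4 = 5.9 per hour.
So μ = 5.9.
P(N = 3) = e^(−5.9) · 5.9^3/3! ≈ 0.0938.

0.0938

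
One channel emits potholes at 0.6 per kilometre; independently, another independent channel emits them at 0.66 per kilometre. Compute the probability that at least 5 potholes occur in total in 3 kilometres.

0.3283

Independent Poisson processes superpose: combined rate λ = 0.6 + 0.66 = 1.26 per kilometre.
Over the interval, μ = 1.26 × 3 = 3.78 (3 kilometres).
P(N ≥ 5) = 1 − P(N ≤ 4) ≈ 0.3283.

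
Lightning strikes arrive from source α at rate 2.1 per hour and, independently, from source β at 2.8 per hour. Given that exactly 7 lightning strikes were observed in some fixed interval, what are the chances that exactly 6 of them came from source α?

0.0248

Given the total, each event is independently from source α with probability p = λ_α/(λ_α+λ_β) = 2.1/4.9 ≈ 0.4286.
So K ~ Binomial(7, 2.1/4.9): P(K = 6) = C(7,6) · (2.1/4.9)^6 · (2.8/4.9)^1 ≈ 0.0248.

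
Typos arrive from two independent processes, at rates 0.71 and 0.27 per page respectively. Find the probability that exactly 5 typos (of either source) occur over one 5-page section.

Independent Poisson processes superpose: combined rate λ = 0.71 + 0.27 = 0.98 per page.
Over the interval, μ = 0.98 × 5 = 4.9 (a 5-page section = 5 pages).
P(N = 5) = e^(−4.9) · 4.9^5/5! ≈ 0.1753.

0.1753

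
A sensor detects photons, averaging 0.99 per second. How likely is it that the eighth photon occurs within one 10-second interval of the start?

0.7706

Over the interval, μ = 0.99 × 10 = 9.9 (a 10-second interval = 10 seconds).
The eighth arrival falls in the interval iff at least 8 events occur there: P(S_8 ≤ t) = P(N ≥ 8) = 1 − P(N ≤ 7) ≈ 0.7706.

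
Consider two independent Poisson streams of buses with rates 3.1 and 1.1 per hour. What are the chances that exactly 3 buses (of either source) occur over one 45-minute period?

0.2232

Independent Poisson processes superpose: combined rate λ = 3.1 + 1.1 = 4.2 per hour.
Over the interval, μ = 4.2 × 0.75 = 3.15 (a 45-minute period = 0.75 hours).
P(N = 3) = e^(−3.15) · 3.15^3/3! ≈ 0.2232.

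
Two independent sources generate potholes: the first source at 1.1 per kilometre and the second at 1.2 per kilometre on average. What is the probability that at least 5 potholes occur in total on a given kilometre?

Independent Poisson processes superpose: combined rate λ = 1.1 + 1.2 = 2.3 per kilometre.
So μ = 2.3.
P(N ≥ 5) = 1 − P(N ≤ 4) ≈ 0.0838.

0.0838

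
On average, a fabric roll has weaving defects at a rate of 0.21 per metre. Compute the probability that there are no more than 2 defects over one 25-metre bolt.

0.1051

Over the interval, μ = 0.21 × 25 = 5.25 (a 25-metre bolt = 25 metres).
P(N ≤ 2) = Σ_{j=0}^{2} e^(−μ) μ^j/j! ≈ 0.1051.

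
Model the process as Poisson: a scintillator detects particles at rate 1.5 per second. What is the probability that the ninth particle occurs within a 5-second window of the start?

Over the interval, μ = 1.5 × 5 = 7.5 (a 5-second window = 5 seconds).
The ninth arrival falls in the interval iff at least 9 events occur there: P(S_9 ≤ t) = P(N ≥ 9) = 1 − P(N ≤ 8) ≈ 0.3380.

0.3380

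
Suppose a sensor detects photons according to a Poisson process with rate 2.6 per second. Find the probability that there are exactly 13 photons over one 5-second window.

Over the interval, μ = 2.6 × 5 = 13 (a 5-second window = 5 seconds).
P(N = 13) = e^(−μ) μ^13/13! = e^(−13) · 13^13/6227020800 ≈ 0.1099.

0.1099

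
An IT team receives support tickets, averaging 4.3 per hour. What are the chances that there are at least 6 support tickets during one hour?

With mean μ = 4.3 per hour,
P(N ≥ 6) = 1 − P(N ≤ 5) = 1 − Σ_{j=0}^{5} e^(−μ) μ^j/j! ≈ 0.2633.

0.2633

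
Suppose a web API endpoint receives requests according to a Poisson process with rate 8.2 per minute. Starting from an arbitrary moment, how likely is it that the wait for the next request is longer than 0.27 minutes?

0.1093

The wait for the next event is exponential with rate λ = 8.2 per minute.
P(T > 0.27) = e^(−λt) = e^(−8.2 × 0.27) = e^(−2.214) ≈ 0.1093.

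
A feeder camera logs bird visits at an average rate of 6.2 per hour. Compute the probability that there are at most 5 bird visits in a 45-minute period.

Over the interval, μ = 6.2 × 0.75 = 4.65 (a 45-minute period = 0.75 hours).
P(N ≤ 5) = Σ_{j=0}^{5} e^(−μ) μ^j/j! ≈ 0.6771.

0.6771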